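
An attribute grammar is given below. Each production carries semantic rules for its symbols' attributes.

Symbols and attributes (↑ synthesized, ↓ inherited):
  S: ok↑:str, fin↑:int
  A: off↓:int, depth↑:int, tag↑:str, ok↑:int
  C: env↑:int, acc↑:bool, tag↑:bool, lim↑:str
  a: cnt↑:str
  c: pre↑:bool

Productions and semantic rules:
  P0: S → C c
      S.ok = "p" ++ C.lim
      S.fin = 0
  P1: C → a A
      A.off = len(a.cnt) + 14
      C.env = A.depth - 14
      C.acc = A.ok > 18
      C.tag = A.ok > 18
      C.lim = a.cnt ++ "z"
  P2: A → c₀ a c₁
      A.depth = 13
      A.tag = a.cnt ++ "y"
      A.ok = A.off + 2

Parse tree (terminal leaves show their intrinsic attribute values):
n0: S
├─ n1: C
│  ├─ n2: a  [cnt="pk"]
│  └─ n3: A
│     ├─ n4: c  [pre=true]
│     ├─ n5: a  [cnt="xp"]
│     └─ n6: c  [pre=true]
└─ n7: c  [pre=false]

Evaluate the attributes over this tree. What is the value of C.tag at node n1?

false

1. n2.cnt = "pk"  [terminal]
2. n3.off = 16  [len(a.cnt) + 14]
3. n4.pre = true  [terminal]
4. n5.cnt = "xp"  [terminal]
5. n6.pre = true  [terminal]
6. n3.depth = 13  [13]
7. n3.tag = "xpy"  [a.cnt ++ "y"]
8. n3.ok = 18  [A.off + 2]
9. n1.env = -1  [A.depth - 14]
10. n1.acc = false  [A.ok > 18]
11. n1.tag = false  [A.ok > 18]
12. n1.lim = "pkz"  [a.cnt ++ "z"]
13. n7.pre = false  [terminal]
14. n0.ok = "ppkz"  ["p" ++ C.lim]
15. n0.fin = 0  [0]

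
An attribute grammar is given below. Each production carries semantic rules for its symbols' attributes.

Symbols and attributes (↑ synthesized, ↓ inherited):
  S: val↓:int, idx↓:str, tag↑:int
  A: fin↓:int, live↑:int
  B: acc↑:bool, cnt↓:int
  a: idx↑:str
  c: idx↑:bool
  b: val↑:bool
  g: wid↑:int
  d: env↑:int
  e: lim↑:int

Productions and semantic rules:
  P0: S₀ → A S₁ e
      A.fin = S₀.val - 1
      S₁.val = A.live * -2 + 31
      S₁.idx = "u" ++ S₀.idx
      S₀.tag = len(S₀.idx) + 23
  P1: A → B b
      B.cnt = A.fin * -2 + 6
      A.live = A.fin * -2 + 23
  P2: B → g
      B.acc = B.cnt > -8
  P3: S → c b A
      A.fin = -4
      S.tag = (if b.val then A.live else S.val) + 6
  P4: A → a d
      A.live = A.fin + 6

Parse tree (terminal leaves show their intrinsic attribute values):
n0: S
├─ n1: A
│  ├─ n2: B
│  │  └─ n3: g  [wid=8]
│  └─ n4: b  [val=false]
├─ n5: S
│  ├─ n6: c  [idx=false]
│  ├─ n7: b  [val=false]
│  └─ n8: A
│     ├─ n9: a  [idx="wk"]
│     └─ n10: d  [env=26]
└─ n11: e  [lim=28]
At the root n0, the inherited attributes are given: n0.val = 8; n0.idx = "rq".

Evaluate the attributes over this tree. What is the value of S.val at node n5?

1. n0.val = 8  [given at root]
2. n0.idx = "rq"  [given at root]
3. n1.fin = 7  [S₀.val - 1]
4. n2.cnt = -8  [A.fin * -2 + 6]
5. n3.wid = 8  [terminal]
6. n2.acc = false  [B.cnt > -8]
7. n4.val = false  [terminal]
8. n1.live = 9  [A.fin * -2 + 23]
9. n5.val = 13  [A.live * -2 + 31]
10. n5.idx = "urq"  ["u" ++ S₀.idx]
11. n6.idx = false  [terminal]
12. n7.val = false  [terminal]
13. n8.fin = -4  [-4]
14. n9.idx = "wk"  [terminal]
15. n10.env = 26  [terminal]
16. n8.live = 2  [A.fin + 6]
17. n5.tag = 19  [(if b.val then A.live else S.val) + 6]
18. n11.lim = 28  [terminal]
19. n0.tag = 25  [len(S₀.idx) + 23]

13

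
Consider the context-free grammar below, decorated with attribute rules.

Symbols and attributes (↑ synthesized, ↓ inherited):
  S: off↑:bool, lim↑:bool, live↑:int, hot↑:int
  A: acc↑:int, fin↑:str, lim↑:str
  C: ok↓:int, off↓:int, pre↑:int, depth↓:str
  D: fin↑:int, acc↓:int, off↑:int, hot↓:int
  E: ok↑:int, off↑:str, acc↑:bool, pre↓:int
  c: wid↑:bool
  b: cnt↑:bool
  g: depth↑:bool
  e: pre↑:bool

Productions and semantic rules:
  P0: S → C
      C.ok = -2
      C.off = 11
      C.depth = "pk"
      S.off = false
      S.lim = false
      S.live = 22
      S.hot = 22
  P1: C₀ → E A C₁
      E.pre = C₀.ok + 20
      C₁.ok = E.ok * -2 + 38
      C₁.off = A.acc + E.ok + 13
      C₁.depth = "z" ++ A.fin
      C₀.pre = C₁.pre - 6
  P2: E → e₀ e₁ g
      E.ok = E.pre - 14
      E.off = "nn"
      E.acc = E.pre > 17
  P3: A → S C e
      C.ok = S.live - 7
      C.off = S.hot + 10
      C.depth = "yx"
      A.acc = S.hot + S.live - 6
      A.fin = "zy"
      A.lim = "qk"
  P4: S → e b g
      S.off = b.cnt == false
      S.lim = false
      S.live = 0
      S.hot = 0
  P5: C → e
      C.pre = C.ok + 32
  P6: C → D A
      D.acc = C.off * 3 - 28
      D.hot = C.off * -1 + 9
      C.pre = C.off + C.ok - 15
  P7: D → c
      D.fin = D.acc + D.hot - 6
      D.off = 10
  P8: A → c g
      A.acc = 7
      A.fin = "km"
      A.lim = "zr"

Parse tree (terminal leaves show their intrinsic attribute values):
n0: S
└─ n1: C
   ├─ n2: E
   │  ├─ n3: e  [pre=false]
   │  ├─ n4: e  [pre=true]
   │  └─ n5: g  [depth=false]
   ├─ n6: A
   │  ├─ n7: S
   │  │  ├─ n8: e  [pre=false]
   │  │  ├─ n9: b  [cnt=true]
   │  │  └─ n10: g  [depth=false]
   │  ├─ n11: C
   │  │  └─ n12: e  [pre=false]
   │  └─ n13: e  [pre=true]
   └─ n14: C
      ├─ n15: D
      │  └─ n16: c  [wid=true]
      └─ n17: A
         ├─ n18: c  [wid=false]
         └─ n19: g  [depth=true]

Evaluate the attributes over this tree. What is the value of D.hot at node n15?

-2

1. n1.ok = -2  [-2]
2. n1.off = 11  [11]
3. n1.depth = "pk"  ["pk"]
4. n2.pre = 18  [C₀.ok + 20]
5. n3.pre = false  [terminal]
6. n4.pre = true  [terminal]
7. n5.depth = false  [terminal]
8. n2.ok = 4  [E.pre - 14]
9. n2.off = "nn"  ["nn"]
10. n2.acc = true  [E.pre > 17]
11. n8.pre = false  [terminal]
12. n9.cnt = true  [terminal]
13. n10.depth = false  [terminal]
14. n7.off = false  [b.cnt == false]
15. n7.lim = false  [false]
16. n7.live = 0  [0]
17. n7.hot = 0  [0]
18. n11.ok = -7  [S.live - 7]
19. n11.off = 10  [S.hot + 10]
20. n11.depth = "yx"  ["yx"]
21. n12.pre = false  [terminal]
22. n11.pre = 25  [C.ok + 32]
23. n13.pre = true  [terminal]
24. n6.acc = -6  [S.hot + S.live - 6]
25. n6.fin = "zy"  ["zy"]
26. n6.lim = "qk"  ["qk"]
27. n14.ok = 30  [E.ok * -2 + 38]
28. n14.off = 11  [A.acc + E.ok + 13]
29. n14.depth = "zzy"  ["z" ++ A.fin]
30. n15.acc = 5  [C.off * 3 - 28]
31. n15.hot = -2  [C.off * -1 + 9]
32. n16.wid = true  [terminal]
33. n15.fin = -3  [D.acc + D.hot - 6]
34. n15.off = 10  [10]
35. n18.wid = false  [terminal]
36. n19.depth = true  [terminal]
37. n17.acc = 7  [7]
38. n17.fin = "km"  ["km"]
39. n17.lim = "zr"  ["zr"]
40. n14.pre = 26  [C.off + C.ok - 15]
41. n1.pre = 20  [C₁.pre - 6]
42. n0.off = false  [false]
43. n0.lim = false  [false]
44. n0.live = 22  [22]
45. n0.hot = 22  [22]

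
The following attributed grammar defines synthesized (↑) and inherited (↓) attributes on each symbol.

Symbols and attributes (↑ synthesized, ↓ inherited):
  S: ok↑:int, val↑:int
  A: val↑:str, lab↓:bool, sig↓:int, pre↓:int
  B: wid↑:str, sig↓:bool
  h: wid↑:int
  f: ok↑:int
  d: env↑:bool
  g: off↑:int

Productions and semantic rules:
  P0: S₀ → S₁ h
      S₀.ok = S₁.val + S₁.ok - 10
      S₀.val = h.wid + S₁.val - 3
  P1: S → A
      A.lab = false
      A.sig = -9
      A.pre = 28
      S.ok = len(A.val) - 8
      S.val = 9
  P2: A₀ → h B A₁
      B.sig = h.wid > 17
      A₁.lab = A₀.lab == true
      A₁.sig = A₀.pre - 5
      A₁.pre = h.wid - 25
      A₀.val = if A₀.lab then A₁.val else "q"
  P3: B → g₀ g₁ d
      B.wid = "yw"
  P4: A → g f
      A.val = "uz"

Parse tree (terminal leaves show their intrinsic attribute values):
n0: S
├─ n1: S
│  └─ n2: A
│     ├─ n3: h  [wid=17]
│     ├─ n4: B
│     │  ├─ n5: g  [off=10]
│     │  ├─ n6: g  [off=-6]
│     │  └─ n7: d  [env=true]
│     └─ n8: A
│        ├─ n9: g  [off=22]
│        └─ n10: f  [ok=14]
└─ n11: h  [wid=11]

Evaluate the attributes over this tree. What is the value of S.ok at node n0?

1. n2.lab = false  [false]
2. n2.sig = -9  [-9]
3. n2.pre = 28  [28]
4. n3.wid = 17  [terminal]
5. n4.sig = false  [h.wid > 17]
6. n5.off = 10  [terminal]
7. n6.off = -6  [terminal]
8. n7.env = true  [terminal]
9. n4.wid = "yw"  ["yw"]
10. n8.lab = false  [A₀.lab == true]
11. n8.sig = 23  [A₀.pre - 5]
12. n8.pre = -8  [h.wid - 25]
13. n9.off = 22  [terminal]
14. n10.ok = 14  [terminal]
15. n8.val = "uz"  ["uz"]
16. n2.val = "q"  [if A₀.lab then A₁.val else "q"]
17. n1.ok = -7  [len(A.val) - 8]
18. n1.val = 9  [9]
19. n11.wid = 11  [terminal]
20. n0.ok = -8  [S₁.val + S₁.ok - 10]
21. n0.val = 17  [h.wid + S₁.val - 3]

-8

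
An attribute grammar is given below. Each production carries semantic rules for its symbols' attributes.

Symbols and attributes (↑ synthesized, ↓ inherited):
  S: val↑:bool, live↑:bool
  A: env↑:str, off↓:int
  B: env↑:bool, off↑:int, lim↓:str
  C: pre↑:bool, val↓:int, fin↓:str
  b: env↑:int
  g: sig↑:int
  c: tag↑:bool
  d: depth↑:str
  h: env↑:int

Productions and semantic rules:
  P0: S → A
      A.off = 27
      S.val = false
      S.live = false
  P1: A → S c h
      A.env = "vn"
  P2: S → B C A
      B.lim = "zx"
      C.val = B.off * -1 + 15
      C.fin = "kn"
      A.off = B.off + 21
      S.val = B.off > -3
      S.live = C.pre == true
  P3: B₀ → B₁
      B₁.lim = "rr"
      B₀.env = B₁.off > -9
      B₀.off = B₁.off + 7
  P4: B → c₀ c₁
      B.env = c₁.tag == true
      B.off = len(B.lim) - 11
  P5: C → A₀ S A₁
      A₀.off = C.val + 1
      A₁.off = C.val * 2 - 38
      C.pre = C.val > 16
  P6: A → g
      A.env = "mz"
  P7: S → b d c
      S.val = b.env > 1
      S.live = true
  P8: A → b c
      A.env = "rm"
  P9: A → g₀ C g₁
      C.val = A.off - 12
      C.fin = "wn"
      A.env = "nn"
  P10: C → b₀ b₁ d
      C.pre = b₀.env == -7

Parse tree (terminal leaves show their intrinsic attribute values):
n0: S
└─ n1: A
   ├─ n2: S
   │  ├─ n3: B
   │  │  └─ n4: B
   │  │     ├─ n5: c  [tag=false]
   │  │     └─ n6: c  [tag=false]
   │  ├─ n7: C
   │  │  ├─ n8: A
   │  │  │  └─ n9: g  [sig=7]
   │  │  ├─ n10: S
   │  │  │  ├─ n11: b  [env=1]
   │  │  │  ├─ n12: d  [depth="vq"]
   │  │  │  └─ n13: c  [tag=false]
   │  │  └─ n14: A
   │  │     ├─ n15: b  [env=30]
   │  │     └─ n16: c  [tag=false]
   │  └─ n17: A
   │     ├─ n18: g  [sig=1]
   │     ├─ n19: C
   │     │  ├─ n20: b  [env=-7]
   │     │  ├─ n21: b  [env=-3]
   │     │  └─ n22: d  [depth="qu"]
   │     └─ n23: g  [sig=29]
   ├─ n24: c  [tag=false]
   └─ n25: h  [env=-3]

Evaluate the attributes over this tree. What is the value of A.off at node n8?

1. n1.off = 27  [27]
2. n3.lim = "zx"  ["zx"]
3. n4.lim = "rr"  ["rr"]
4. n5.tag = false  [terminal]
5. n6.tag = false  [terminal]
6. n4.env = false  [c₁.tag == true]
7. n4.off = -9  [len(B.lim) - 11]
8. n3.env = false  [B₁.off > -9]
9. n3.off = -2  [B₁.off + 7]
10. n7.val = 17  [B.off * -1 + 15]
11. n7.fin = "kn"  ["kn"]
12. n8.off = 18  [C.val + 1]
13. n9.sig = 7  [terminal]
14. n8.env = "mz"  ["mz"]
15. n11.env = 1  [terminal]
16. n12.depth = "vq"  [terminal]
17. n13.tag = false  [terminal]
18. n10.val = false  [b.env > 1]
19. n10.live = true  [true]
20. n14.off = -4  [C.val * 2 - 38]
21. n15.env = 30  [terminal]
22. n16.tag = false  [terminal]
23. n14.env = "rm"  ["rm"]
24. n7.pre = true  [C.val > 16]
25. n17.off = 19  [B.off + 21]
26. n18.sig = 1  [terminal]
27. n19.val = 7  [A.off - 12]
28. n19.fin = "wn"  ["wn"]
29. n20.env = -7  [terminal]
30. n21.env = -3  [terminal]
31. n22.depth = "qu"  [terminal]
32. n19.pre = true  [b₀.env == -7]
33. n23.sig = 29  [terminal]
34. n17.env = "nn"  ["nn"]
35. n2.val = true  [B.off > -3]
36. n2.live = true  [C.pre == true]
37. n24.tag = false  [terminal]
38. n25.env = -3  [terminal]
39. n1.env = "vn"  ["vn"]
40. n0.val = false  [false]
41. n0.live = false  [false]

18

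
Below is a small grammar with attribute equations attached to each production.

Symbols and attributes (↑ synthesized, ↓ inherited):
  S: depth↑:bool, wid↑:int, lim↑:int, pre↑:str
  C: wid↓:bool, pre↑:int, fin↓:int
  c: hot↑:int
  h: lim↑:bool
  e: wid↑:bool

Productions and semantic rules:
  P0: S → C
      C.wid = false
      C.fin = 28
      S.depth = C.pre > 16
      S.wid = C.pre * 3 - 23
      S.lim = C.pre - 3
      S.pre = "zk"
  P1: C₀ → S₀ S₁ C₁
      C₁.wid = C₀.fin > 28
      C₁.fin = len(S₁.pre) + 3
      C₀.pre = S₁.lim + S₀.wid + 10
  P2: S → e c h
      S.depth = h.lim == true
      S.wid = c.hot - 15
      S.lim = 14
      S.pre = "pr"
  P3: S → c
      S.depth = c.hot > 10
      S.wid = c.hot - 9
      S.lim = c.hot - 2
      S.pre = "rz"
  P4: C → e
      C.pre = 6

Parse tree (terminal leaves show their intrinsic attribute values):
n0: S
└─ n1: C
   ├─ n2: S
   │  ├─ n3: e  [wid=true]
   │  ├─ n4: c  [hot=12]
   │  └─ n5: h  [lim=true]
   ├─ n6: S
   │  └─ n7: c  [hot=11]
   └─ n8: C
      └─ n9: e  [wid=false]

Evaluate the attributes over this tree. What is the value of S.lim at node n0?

13

1. n1.wid = false  [false]
2. n1.fin = 28  [28]
3. n3.wid = true  [terminal]
4. n4.hot = 12  [terminal]
5. n5.lim = true  [terminal]
6. n2.depth = true  [h.lim == true]
7. n2.wid = -3  [c.hot - 15]
8. n2.lim = 14  [14]
9. n2.pre = "pr"  ["pr"]
10. n7.hot = 11  [terminal]
11. n6.depth = true  [c.hot > 10]
12. n6.wid = 2  [c.hot - 9]
13. n6.lim = 9  [c.hot - 2]
14. n6.pre = "rz"  ["rz"]
15. n8.wid = false  [C₀.fin > 28]
16. n8.fin = 5  [len(S₁.pre) + 3]
17. n9.wid = false  [terminal]
18. n8.pre = 6  [6]
19. n1.pre = 16  [S₁.lim + S₀.wid + 10]
20. n0.depth = false  [C.pre > 16]
21. n0.wid = 25  [C.pre * 3 - 23]
22. n0.lim = 13  [C.pre - 3]
23. n0.pre = "zk"  ["zk"]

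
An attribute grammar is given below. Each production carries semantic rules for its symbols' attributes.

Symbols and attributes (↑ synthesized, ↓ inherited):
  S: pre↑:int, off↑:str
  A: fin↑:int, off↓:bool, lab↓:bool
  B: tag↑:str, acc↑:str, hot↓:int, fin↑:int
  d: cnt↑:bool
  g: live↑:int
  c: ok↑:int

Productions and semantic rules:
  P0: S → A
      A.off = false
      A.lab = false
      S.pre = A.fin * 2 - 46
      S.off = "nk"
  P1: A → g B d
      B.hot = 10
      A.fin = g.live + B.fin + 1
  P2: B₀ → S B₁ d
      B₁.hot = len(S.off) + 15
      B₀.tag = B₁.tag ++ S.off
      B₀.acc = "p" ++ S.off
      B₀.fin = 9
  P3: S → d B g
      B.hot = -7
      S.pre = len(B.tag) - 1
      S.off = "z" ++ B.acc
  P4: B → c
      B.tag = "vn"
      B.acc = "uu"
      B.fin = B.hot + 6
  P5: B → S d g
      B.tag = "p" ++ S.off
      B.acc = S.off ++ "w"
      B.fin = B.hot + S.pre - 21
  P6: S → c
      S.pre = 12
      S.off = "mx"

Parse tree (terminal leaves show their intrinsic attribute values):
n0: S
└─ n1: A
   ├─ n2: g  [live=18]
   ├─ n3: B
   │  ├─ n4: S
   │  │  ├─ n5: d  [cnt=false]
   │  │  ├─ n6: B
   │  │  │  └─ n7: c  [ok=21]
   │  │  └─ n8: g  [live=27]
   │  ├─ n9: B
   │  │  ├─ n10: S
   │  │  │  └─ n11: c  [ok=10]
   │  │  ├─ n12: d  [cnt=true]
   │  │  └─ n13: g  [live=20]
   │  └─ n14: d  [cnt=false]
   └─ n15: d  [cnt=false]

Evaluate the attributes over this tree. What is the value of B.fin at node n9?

1. n1.off = false  [false]
2. n1.lab = false  [false]
3. n2.live = 18  [terminal]
4. n3.hot = 10  [10]
5. n5.cnt = false  [terminal]
6. n6.hot = -7  [-7]
7. n7.ok = 21  [terminal]
8. n6.tag = "vn"  ["vn"]
9. n6.acc = "uu"  ["uu"]
10. n6.fin = -1  [B.hot + 6]
11. n8.live = 27  [terminal]
12. n4.pre = 1  [len(B.tag) - 1]
13. n4.off = "zuu"  ["z" ++ B.acc]
14. n9.hot = 18  [len(S.off) + 15]
15. n11.ok = 10  [terminal]
16. n10.pre = 12  [12]
17. n10.off = "mx"  ["mx"]
18. n12.cnt = true  [terminal]
19. n13.live = 20  [terminal]
20. n9.tag = "pmx"  ["p" ++ S.off]
21. n9.acc = "mxw"  [S.off ++ "w"]
22. n9.fin = 9  [B.hot + S.pre - 21]
23. n14.cnt = false  [terminal]
24. n3.tag = "pmxzuu"  [B₁.tag ++ S.off]
25. n3.acc = "pzuu"  ["p" ++ S.off]
26. n3.fin = 9  [9]
27. n15.cnt = false  [terminal]
28. n1.fin = 28  [g.live + B.fin + 1]
29. n0.pre = 10  [A.fin * 2 - 46]
30. n0.off = "nk"  ["nk"]

9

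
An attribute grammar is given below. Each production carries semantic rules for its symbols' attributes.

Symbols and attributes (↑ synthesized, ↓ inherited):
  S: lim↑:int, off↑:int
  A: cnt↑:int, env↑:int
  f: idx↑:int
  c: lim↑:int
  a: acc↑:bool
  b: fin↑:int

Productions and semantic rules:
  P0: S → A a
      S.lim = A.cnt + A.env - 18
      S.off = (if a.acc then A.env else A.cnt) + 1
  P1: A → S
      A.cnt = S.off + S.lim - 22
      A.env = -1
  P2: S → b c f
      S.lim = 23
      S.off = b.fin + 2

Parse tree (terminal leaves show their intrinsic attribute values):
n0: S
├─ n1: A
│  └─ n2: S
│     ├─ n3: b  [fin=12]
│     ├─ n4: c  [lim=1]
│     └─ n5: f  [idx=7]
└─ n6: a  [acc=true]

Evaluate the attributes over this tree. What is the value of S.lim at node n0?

1. n3.fin = 12  [terminal]
2. n4.lim = 1  [terminal]
3. n5.idx = 7  [terminal]
4. n2.lim = 23  [23]
5. n2.off = 14  [b.fin + 2]
6. n1.cnt = 15  [S.off + S.lim - 22]
7. n1.env = -1  [-1]
8. n6.acc = true  [terminal]
9. n0.lim = -4  [A.cnt + A.env - 18]
10. n0.off = 0  [(if a.acc then A.env else A.cnt) + 1]

-4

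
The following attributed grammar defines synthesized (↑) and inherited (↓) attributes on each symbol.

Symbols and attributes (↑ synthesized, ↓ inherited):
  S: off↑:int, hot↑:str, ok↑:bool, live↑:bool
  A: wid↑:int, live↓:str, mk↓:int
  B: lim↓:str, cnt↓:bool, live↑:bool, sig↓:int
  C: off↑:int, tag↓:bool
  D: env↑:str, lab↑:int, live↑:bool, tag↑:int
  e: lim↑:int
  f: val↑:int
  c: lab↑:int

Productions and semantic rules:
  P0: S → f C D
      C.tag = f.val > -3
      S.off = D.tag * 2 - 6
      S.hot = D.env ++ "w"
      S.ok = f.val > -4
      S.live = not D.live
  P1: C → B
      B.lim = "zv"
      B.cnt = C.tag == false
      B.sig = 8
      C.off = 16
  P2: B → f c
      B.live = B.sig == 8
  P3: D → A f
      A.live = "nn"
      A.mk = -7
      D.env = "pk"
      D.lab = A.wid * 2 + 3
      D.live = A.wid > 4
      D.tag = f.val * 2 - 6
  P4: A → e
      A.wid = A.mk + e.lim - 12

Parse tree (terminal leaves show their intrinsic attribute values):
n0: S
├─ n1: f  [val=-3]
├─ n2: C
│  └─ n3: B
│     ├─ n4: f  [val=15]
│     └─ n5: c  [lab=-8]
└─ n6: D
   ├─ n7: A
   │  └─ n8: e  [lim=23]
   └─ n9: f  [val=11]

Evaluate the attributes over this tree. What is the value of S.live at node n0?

1. n1.val = -3  [terminal]
2. n2.tag = false  [f.val > -3]
3. n3.lim = "zv"  ["zv"]
4. n3.cnt = true  [C.tag == false]
5. n3.sig = 8  [8]
6. n4.val = 15  [terminal]
7. n5.lab = -8  [terminal]
8. n3.live = true  [B.sig == 8]
9. n2.off = 16  [16]
10. n7.live = "nn"  ["nn"]
11. n7.mk = -7  [-7]
12. n8.lim = 23  [terminal]
13. n7.wid = 4  [A.mk + e.lim - 12]
14. n9.val = 11  [terminal]
15. n6.env = "pk"  ["pk"]
16. n6.lab = 11  [A.wid * 2 + 3]
17. n6.live = false  [A.wid > 4]
18. n6.tag = 16  [f.val * 2 - 6]
19. n0.off = 26  [D.tag * 2 - 6]
20. n0.hot = "pkw"  [D.env ++ "w"]
21. n0.ok = true  [f.val > -4]
22. n0.live = true  [not D.live]

true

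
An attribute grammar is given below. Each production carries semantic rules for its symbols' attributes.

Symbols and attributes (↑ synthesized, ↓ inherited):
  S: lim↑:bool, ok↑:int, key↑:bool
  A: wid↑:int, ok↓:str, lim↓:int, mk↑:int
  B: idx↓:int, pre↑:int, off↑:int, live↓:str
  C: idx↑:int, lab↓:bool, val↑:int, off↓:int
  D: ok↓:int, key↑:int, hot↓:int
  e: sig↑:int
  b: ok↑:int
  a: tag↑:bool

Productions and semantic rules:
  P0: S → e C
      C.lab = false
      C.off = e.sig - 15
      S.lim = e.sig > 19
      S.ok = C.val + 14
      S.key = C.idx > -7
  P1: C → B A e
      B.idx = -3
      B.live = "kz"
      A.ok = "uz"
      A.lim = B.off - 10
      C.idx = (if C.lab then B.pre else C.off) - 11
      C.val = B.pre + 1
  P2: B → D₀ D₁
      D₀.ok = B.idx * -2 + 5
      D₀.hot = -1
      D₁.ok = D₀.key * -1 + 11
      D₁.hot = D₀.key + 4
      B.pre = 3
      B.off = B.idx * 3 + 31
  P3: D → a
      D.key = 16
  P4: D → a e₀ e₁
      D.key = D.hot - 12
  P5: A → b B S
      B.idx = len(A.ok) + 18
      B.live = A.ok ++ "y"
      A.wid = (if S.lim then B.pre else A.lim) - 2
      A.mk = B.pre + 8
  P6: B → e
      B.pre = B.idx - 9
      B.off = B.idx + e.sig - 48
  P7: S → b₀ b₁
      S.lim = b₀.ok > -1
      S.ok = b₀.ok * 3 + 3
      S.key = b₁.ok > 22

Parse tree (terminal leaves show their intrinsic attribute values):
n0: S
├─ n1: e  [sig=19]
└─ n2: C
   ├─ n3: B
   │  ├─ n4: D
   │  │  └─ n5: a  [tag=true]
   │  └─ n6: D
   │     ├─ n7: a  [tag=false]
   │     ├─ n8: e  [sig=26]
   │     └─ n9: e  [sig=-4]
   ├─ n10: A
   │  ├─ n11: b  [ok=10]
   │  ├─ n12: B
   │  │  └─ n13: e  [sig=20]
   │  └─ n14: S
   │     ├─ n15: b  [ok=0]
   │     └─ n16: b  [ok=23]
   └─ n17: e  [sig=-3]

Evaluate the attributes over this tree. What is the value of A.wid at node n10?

9

1. n1.sig = 19  [terminal]
2. n2.lab = false  [false]
3. n2.off = 4  [e.sig - 15]
4. n3.idx = -3  [-3]
5. n3.live = "kz"  ["kz"]
6. n4.ok = 11  [B.idx * -2 + 5]
7. n4.hot = -1  [-1]
8. n5.tag = true  [terminal]
9. n4.key = 16  [16]
10. n6.ok = -5  [D₀.key * -1 + 11]
11. n6.hot = 20  [D₀.key + 4]
12. n7.tag = false  [terminal]
13. n8.sig = 26  [terminal]
14. n9.sig = -4  [terminal]
15. n6.key = 8  [D.hot - 12]
16. n3.pre = 3  [3]
17. n3.off = 22  [B.idx * 3 + 31]
18. n10.ok = "uz"  ["uz"]
19. n10.lim = 12  [B.off - 10]
20. n11.ok = 10  [terminal]
21. n12.idx = 20  [len(A.ok) + 18]
22. n12.live = "uzy"  [A.ok ++ "y"]
23. n13.sig = 20  [terminal]
24. n12.pre = 11  [B.idx - 9]
25. n12.off = -8  [B.idx + e.sig - 48]
26. n15.ok = 0  [terminal]
27. n16.ok = 23  [terminal]
28. n14.lim = true  [b₀.ok > -1]
29. n14.ok = 3  [b₀.ok * 3 + 3]
30. n14.key = true  [b₁.ok > 22]
31. n10.wid = 9  [(if S.lim then B.pre else A.lim) - 2]
32. n10.mk = 19  [B.pre + 8]
33. n17.sig = -3  [terminal]
34. n2.idx = -7  [(if C.lab then B.pre else C.off) - 11]
35. n2.val = 4  [B.pre + 1]
36. n0.lim = false  [e.sig > 19]
37. n0.ok = 18  [C.val + 14]
38. n0.key = false  [C.idx > -7]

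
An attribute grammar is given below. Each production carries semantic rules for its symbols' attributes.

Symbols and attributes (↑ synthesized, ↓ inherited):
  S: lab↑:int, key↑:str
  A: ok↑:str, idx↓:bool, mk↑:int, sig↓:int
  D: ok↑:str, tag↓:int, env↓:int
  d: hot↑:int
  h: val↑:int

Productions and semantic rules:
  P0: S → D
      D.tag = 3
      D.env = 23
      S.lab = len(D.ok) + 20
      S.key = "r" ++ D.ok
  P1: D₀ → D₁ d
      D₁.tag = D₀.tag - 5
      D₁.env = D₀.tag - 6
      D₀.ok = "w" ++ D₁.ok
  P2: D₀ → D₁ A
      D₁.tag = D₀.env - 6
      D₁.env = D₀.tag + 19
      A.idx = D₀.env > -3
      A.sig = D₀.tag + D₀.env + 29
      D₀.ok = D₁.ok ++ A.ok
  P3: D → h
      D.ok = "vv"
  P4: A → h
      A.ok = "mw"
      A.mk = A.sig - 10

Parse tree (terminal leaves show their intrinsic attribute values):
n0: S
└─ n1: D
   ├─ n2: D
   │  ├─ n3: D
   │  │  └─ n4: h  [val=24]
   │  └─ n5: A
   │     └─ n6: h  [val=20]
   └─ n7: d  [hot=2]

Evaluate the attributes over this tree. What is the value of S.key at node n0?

1. n1.tag = 3  [3]
2. n1.env = 23  [23]
3. n2.tag = -2  [D₀.tag - 5]
4. n2.env = -3  [D₀.tag - 6]
5. n3.tag = -9  [D₀.env - 6]
6. n3.env = 17  [D₀.tag + 19]
7. n4.val = 24  [terminal]
8. n3.ok = "vv"  ["vv"]
9. n5.idx = false  [D₀.env > -3]
10. n5.sig = 24  [D₀.tag + D₀.env + 29]
11. n6.val = 20  [terminal]
12. n5.ok = "mw"  ["mw"]
13. n5.mk = 14  [A.sig - 10]
14. n2.ok = "vvmw"  [D₁.ok ++ A.ok]
15. n7.hot = 2  [terminal]
16. n1.ok = "wvvmw"  ["w" ++ D₁.ok]
17. n0.lab = 25  [len(D.ok) + 20]
18. n0.key = "rwvvmw"  ["r" ++ D.ok]

"rwvvmw"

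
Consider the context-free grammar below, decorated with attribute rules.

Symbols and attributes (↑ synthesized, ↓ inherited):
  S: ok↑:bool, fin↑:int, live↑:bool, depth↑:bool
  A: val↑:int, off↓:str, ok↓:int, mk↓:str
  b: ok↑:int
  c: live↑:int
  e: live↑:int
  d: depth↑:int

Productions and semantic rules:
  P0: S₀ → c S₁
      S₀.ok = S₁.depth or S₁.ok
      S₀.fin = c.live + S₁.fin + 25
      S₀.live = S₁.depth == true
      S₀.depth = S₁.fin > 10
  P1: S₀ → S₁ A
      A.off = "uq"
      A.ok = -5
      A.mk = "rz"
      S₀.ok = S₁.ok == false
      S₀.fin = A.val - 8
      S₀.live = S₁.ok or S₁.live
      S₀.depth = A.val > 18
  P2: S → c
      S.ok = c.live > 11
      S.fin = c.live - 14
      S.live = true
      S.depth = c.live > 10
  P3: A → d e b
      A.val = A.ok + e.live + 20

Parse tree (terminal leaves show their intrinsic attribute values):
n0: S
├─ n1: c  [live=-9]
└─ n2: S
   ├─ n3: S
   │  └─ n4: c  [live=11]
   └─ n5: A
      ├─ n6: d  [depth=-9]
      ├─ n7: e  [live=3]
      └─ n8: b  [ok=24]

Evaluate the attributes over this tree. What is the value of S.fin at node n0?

1. n1.live = -9  [terminal]
2. n4.live = 11  [terminal]
3. n3.ok = false  [c.live > 11]
4. n3.fin = -3  [c.live - 14]
5. n3.live = true  [true]
6. n3.depth = true  [c.live > 10]
7. n5.off = "uq"  ["uq"]
8. n5.ok = -5  [-5]
9. n5.mk = "rz"  ["rz"]
10. n6.depth = -9  [terminal]
11. n7.live = 3  [terminal]
12. n8.ok = 24  [terminal]
13. n5.val = 18  [A.ok + e.live + 20]
14. n2.ok = true  [S₁.ok == false]
15. n2.fin = 10  [A.val - 8]
16. n2.live = true  [S₁.ok or S₁.live]
17. n2.depth = false  [A.val > 18]
18. n0.ok = true  [S₁.depth or S₁.ok]
19. n0.fin = 26  [c.live + S₁.fin + 25]
20. n0.live = false  [S₁.depth == true]
21. n0.depth = false  [S₁.fin > 10]

26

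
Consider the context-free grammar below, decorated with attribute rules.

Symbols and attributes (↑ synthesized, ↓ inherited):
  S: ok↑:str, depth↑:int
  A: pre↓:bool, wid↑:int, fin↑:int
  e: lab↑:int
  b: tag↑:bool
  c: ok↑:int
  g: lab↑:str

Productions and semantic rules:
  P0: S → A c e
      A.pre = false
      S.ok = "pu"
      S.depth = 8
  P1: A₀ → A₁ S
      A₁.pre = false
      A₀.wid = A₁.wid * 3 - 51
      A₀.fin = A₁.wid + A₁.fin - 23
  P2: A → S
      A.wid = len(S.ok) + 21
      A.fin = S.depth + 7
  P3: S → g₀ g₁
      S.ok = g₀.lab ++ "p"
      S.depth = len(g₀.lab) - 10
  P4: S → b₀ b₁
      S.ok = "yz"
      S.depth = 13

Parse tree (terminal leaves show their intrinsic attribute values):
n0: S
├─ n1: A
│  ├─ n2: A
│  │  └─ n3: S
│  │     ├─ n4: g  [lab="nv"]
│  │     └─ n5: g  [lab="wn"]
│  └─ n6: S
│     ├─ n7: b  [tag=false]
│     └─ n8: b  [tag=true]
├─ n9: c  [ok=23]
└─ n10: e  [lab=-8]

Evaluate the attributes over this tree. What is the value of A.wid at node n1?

21

1. n1.pre = false  [false]
2. n2.pre = false  [false]
3. n4.lab = "nv"  [terminal]
4. n5.lab = "wn"  [terminal]
5. n3.ok = "nvp"  [g₀.lab ++ "p"]
6. n3.depth = -8  [len(g₀.lab) - 10]
7. n2.wid = 24  [len(S.ok) + 21]
8. n2.fin = -1  [S.depth + 7]
9. n7.tag = false  [terminal]
10. n8.tag = true  [terminal]
11. n6.ok = "yz"  ["yz"]
12. n6.depth = 13  [13]
13. n1.wid = 21  [A₁.wid * 3 - 51]
14. n1.fin = 0  [A₁.wid + A₁.fin - 23]
15. n9.ok = 23  [terminal]
16. n10.lab = -8  [terminal]
17. n0.ok = "pu"  ["pu"]
18. n0.depth = 8  [8]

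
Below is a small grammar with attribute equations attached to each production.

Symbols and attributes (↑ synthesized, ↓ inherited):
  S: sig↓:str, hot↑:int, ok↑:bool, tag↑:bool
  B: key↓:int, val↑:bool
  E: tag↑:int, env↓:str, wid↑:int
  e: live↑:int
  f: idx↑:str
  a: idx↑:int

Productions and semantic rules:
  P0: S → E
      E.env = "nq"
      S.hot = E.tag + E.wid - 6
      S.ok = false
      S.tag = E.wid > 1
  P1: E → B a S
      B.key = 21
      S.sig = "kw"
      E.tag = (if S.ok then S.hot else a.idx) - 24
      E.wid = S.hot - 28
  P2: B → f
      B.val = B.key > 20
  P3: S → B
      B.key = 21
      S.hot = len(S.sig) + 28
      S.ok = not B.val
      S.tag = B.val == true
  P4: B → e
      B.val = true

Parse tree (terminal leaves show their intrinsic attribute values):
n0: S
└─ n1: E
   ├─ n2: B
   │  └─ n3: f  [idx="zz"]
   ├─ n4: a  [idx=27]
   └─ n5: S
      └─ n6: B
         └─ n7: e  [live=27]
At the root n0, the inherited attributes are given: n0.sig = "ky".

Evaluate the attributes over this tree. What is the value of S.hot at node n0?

1. n0.sig = "ky"  [given at root]
2. n1.env = "nq"  ["nq"]
3. n2.key = 21  [21]
4. n3.idx = "zz"  [terminal]
5. n2.val = true  [B.key > 20]
6. n4.idx = 27  [terminal]
7. n5.sig = "kw"  ["kw"]
8. n6.key = 21  [21]
9. n7.live = 27  [terminal]
10. n6.val = true  [true]
11. n5.hot = 30  [len(S.sig) + 28]
12. n5.ok = false  [not B.val]
13. n5.tag = true  [B.val == true]
14. n1.tag = 3  [(if S.ok then S.hot else a.idx) - 24]
15. n1.wid = 2  [S.hot - 28]
16. n0.hot = -1  [E.tag + E.wid - 6]
17. n0.ok = false  [false]
18. n0.tag = true  [E.wid > 1]

-1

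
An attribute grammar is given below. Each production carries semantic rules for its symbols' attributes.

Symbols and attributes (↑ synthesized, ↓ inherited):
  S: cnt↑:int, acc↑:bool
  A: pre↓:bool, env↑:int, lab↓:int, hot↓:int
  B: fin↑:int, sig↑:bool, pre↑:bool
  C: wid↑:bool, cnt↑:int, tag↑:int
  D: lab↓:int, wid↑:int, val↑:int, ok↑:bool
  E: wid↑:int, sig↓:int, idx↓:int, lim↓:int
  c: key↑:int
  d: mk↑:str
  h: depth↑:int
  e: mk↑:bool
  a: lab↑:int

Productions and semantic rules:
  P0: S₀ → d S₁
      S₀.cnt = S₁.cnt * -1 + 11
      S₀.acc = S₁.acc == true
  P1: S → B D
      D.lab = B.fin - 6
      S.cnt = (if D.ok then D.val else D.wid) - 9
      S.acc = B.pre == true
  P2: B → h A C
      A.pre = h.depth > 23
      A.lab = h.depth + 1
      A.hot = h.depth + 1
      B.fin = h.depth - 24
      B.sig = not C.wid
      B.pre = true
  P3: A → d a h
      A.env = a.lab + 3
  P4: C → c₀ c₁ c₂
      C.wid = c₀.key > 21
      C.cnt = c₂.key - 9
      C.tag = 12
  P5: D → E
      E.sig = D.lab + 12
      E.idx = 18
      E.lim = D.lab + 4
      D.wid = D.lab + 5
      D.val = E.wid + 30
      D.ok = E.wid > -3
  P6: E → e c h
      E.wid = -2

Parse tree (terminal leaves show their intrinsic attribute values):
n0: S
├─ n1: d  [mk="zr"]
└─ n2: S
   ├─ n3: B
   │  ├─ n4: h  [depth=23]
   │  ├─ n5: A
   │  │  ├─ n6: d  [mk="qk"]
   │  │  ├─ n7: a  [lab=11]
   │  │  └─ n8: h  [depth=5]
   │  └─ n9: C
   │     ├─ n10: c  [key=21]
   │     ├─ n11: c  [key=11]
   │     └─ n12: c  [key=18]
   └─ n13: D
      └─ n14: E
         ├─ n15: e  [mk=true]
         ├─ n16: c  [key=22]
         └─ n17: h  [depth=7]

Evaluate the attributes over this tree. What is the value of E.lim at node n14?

-3

1. n1.mk = "zr"  [terminal]
2. n4.depth = 23  [terminal]
3. n5.pre = false  [h.depth > 23]
4. n5.lab = 24  [h.depth + 1]
5. n5.hot = 24  [h.depth + 1]
6. n6.mk = "qk"  [terminal]
7. n7.lab = 11  [terminal]
8. n8.depth = 5  [terminal]
9. n5.env = 14  [a.lab + 3]
10. n10.key = 21  [terminal]
11. n11.key = 11  [terminal]
12. n12.key = 18  [terminal]
13. n9.wid = false  [c₀.key > 21]
14. n9.cnt = 9  [c₂.key - 9]
15. n9.tag = 12  [12]
16. n3.fin = -1  [h.depth - 24]
17. n3.sig = true  [not C.wid]
18. n3.pre = true  [true]
19. n13.lab = -7  [B.fin - 6]
20. n14.sig = 5  [D.lab + 12]
21. n14.idx = 18  [18]
22. n14.lim = -3  [D.lab + 4]
23. n15.mk = true  [terminal]
24. n16.key = 22  [terminal]
25. n17.depth = 7  [terminal]
26. n14.wid = -2  [-2]
27. n13.wid = -2  [D.lab + 5]
28. n13.val = 28  [E.wid + 30]
29. n13.ok = true  [E.wid > -3]
30. n2.cnt = 19  [(if D.ok then D.val else D.wid) - 9]
31. n2.acc = true  [B.pre == true]
32. n0.cnt = -8  [S₁.cnt * -1 + 11]
33. n0.acc = true  [S₁.acc == true]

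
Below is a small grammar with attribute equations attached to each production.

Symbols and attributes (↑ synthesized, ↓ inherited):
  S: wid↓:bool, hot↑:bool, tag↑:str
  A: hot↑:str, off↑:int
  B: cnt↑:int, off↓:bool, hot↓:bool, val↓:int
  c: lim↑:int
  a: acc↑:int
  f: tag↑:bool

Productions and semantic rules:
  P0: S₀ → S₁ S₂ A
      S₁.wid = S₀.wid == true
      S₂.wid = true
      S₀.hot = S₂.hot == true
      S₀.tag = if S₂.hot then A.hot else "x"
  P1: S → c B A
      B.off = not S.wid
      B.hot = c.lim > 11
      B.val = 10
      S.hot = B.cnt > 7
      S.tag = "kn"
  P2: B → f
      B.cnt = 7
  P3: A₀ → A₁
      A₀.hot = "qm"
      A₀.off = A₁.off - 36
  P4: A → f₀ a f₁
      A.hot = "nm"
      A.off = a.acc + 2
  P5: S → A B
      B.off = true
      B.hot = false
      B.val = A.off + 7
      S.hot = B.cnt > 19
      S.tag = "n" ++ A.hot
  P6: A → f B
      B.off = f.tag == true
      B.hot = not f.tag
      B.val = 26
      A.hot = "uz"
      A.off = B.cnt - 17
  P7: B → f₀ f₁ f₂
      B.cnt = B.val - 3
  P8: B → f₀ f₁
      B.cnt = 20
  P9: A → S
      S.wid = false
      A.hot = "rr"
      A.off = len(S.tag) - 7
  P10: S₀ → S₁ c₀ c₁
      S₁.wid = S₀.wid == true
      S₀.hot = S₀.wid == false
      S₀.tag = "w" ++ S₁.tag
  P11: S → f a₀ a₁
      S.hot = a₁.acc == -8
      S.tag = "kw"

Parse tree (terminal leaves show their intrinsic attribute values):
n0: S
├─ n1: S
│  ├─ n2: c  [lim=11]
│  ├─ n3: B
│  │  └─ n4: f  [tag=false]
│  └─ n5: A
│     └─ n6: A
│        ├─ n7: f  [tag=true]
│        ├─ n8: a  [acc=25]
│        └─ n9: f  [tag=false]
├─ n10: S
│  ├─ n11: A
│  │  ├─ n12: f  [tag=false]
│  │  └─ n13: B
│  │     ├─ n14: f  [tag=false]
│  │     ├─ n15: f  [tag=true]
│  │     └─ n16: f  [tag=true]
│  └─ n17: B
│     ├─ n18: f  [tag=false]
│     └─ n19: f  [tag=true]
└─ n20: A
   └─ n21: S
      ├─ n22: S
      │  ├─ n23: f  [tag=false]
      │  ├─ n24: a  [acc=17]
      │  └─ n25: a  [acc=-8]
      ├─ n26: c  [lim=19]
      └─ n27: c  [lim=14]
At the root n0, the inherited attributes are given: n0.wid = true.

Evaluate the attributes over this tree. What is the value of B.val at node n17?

13

1. n0.wid = true  [given at root]
2. n1.wid = true  [S₀.wid == true]
3. n2.lim = 11  [terminal]
4. n3.off = false  [not S.wid]
5. n3.hot = false  [c.lim > 11]
6. n3.val = 10  [10]
7. n4.tag = false  [terminal]
8. n3.cnt = 7  [7]
9. n7.tag = true  [terminal]
10. n8.acc = 25  [terminal]
11. n9.tag = false  [terminal]
12. n6.hot = "nm"  ["nm"]
13. n6.off = 27  [a.acc + 2]
14. n5.hot = "qm"  ["qm"]
15. n5.off = -9  [A₁.off - 36]
16. n1.hot = false  [B.cnt > 7]
17. n1.tag = "kn"  ["kn"]
18. n10.wid = true  [true]
19. n12.tag = false  [terminal]
20. n13.off = false  [f.tag == true]
21. n13.hot = true  [not f.tag]
22. n13.val = 26  [26]
23. n14.tag = false  [terminal]
24. n15.tag = true  [terminal]
25. n16.tag = true  [terminal]
26. n13.cnt = 23  [B.val - 3]
27. n11.hot = "uz"  ["uz"]
28. n11.off = 6  [B.cnt - 17]
29. n17.off = true  [true]
30. n17.hot = false  [false]
31. n17.val = 13  [A.off + 7]
32. n18.tag = false  [terminal]
33. n19.tag = true  [terminal]
34. n17.cnt = 20  [20]
35. n10.hot = true  [B.cnt > 19]
36. n10.tag = "nuz"  ["n" ++ A.hot]
37. n21.wid = false  [false]
38. n22.wid = false  [S₀.wid == true]
39. n23.tag = false  [terminal]
40. n24.acc = 17  [terminal]
41. n25.acc = -8  [terminal]
42. n22.hot = true  [a₁.acc == -8]
43. n22.tag = "kw"  ["kw"]
44. n26.lim = 19  [terminal]
45. n27.lim = 14  [terminal]
46. n21.hot = true  [S₀.wid == false]
47. n21.tag = "wkw"  ["w" ++ S₁.tag]
48. n20.hot = "rr"  ["rr"]
49. n20.off = -4  [len(S.tag) - 7]
50. n0.hot = true  [S₂.hot == true]
51. n0.tag = "rr"  [if S₂.hot then A.hot else "x"]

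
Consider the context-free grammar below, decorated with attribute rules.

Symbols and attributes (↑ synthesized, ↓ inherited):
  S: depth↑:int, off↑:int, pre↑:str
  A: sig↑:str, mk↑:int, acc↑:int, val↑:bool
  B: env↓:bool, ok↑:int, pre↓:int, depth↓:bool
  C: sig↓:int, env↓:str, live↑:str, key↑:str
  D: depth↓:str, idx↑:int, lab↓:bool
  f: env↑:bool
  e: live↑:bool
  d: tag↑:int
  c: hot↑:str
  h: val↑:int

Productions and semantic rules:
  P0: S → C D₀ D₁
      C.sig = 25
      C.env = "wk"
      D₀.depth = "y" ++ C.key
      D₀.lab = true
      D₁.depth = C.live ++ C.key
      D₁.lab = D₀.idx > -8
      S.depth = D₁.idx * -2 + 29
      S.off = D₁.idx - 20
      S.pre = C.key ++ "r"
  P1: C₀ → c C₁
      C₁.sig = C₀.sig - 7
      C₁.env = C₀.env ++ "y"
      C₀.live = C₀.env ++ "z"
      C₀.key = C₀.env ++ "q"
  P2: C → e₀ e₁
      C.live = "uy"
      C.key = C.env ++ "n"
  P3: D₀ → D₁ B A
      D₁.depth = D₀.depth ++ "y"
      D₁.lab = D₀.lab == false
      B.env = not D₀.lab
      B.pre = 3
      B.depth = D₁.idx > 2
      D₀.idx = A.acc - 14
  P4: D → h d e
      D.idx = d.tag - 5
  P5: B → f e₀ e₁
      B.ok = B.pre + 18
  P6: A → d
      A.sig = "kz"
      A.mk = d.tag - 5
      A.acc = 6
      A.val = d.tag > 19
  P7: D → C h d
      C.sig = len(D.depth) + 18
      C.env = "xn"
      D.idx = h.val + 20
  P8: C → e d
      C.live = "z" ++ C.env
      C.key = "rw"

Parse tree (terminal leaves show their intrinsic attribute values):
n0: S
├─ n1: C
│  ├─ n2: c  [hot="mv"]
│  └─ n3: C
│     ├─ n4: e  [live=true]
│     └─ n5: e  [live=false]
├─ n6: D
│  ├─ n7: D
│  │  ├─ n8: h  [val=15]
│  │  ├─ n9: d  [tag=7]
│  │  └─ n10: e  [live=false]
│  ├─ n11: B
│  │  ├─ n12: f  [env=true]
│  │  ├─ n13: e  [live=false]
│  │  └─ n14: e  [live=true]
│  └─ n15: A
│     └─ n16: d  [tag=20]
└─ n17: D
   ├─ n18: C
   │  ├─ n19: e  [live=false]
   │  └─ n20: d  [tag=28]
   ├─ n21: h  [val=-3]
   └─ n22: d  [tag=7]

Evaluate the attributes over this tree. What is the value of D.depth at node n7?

"ywkqy"

1. n1.sig = 25  [25]
2. n1.env = "wk"  ["wk"]
3. n2.hot = "mv"  [terminal]
4. n3.sig = 18  [C₀.sig - 7]
5. n3.env = "wky"  [C₀.env ++ "y"]
6. n4.live = true  [terminal]
7. n5.live = false  [terminal]
8. n3.live = "uy"  ["uy"]
9. n3.key = "wkyn"  [C.env ++ "n"]
10. n1.live = "wkz"  [C₀.env ++ "z"]
11. n1.key = "wkq"  [C₀.env ++ "q"]
12. n6.depth = "ywkq"  ["y" ++ C.key]
13. n6.lab = true  [true]
14. n7.depth = "ywkqy"  [D₀.depth ++ "y"]
15. n7.lab = false  [D₀.lab == false]
16. n8.val = 15  [terminal]
17. n9.tag = 7  [terminal]
18. n10.live = false  [terminal]
19. n7.idx = 2  [d.tag - 5]
20. n11.env = false  [not D₀.lab]
21. n11.pre = 3  [3]
22. n11.depth = false  [D₁.idx > 2]
23. n12.env = true  [terminal]
24. n13.live = false  [terminal]
25. n14.live = true  [terminal]
26. n11.ok = 21  [B.pre + 18]
27. n16.tag = 20  [terminal]
28. n15.sig = "kz"  ["kz"]
29. n15.mk = 15  [d.tag - 5]
30. n15.acc = 6  [6]
31. n15.val = true  [d.tag > 19]
32. n6.idx = -8  [A.acc - 14]
33. n17.depth = "wkzwkq"  [C.live ++ C.key]
34. n17.lab = false  [D₀.idx > -8]
35. n18.sig = 24  [len(D.depth) + 18]
36. n18.env = "xn"  ["xn"]
37. n19.live = false  [terminal]
38. n20.tag = 28  [terminal]
39. n18.live = "zxn"  ["z" ++ C.env]
40. n18.key = "rw"  ["rw"]
41. n21.val = -3  [terminal]
42. n22.tag = 7  [terminal]
43. n17.idx = 17  [h.val + 20]
44. n0.depth = -5  [D₁.idx * -2 + 29]
45. n0.off = -3  [D₁.idx - 20]
46. n0.pre = "wkqr"  [C.key ++ "r"]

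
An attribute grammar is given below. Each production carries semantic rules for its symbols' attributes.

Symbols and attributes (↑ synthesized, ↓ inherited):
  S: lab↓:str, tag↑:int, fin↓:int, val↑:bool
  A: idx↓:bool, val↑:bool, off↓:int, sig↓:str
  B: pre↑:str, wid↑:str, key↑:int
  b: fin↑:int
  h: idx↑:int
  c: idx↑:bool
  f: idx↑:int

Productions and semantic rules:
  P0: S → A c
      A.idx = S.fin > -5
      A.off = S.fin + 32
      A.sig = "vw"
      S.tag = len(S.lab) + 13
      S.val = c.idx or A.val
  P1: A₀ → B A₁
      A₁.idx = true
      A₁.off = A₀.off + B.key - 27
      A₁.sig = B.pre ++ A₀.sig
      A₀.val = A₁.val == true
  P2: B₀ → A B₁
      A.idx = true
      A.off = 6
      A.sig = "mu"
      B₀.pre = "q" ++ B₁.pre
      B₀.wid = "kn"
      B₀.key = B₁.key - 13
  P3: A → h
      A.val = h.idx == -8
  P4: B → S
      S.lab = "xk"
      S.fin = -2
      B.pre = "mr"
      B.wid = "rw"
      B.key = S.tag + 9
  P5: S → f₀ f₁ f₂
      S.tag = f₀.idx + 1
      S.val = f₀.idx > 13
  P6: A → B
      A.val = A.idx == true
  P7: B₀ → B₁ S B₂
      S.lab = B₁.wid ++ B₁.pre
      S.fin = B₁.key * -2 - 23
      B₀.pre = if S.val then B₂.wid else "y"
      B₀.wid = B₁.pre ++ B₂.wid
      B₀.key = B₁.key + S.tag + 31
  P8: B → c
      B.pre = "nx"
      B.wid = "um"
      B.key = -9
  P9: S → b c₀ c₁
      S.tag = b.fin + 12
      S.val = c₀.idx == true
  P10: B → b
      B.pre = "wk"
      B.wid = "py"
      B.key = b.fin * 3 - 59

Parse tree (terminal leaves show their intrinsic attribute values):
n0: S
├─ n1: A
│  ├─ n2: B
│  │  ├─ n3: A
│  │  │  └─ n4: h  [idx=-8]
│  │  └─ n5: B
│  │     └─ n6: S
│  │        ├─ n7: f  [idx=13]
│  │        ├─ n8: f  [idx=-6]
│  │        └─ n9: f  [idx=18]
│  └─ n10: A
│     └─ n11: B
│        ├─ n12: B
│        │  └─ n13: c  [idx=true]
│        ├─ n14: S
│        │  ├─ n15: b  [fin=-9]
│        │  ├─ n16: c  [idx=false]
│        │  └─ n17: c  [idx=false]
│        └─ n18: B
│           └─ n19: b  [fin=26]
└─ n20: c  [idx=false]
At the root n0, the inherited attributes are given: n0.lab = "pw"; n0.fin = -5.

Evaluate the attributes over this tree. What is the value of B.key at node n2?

1. n0.lab = "pw"  [given at root]
2. n0.fin = -5  [given at root]
3. n1.idx = false  [S.fin > -5]
4. n1.off = 27  [S.fin + 32]
5. n1.sig = "vw"  ["vw"]
6. n3.idx = true  [true]
7. n3.off = 6  [6]
8. n3.sig = "mu"  ["mu"]
9. n4.idx = -8  [terminal]
10. n3.val = true  [h.idx == -8]
11. n6.lab = "xk"  ["xk"]
12. n6.fin = -2  [-2]
13. n7.idx = 13  [terminal]
14. n8.idx = -6  [terminal]
15. n9.idx = 18  [terminal]
16. n6.tag = 14  [f₀.idx + 1]
17. n6.val = false  [f₀.idx > 13]
18. n5.pre = "mr"  ["mr"]
19. n5.wid = "rw"  ["rw"]
20. n5.key = 23  [S.tag + 9]
21. n2.pre = "qmr"  ["q" ++ B₁.pre]
22. n2.wid = "kn"  ["kn"]
23. n2.key = 10  [B₁.key - 13]
24. n10.idx = true  [true]
25. n10.off = 10  [A₀.off + B.key - 27]
26. n10.sig = "qmrvw"  [B.pre ++ A₀.sig]
27. n13.idx = true  [terminal]
28. n12.pre = "nx"  ["nx"]
29. n12.wid = "um"  ["um"]
30. n12.key = -9  [-9]
31. n14.lab = "umnx"  [B₁.wid ++ B₁.pre]
32. n14.fin = -5  [B₁.key * -2 - 23]
33. n15.fin = -9  [terminal]
34. n16.idx = false  [terminal]
35. n17.idx = false  [terminal]
36. n14.tag = 3  [b.fin + 12]
37. n14.val = false  [c₀.idx == true]
38. n19.fin = 26  [terminal]
39. n18.pre = "wk"  ["wk"]
40. n18.wid = "py"  ["py"]
41. n18.key = 19  [b.fin * 3 - 59]
42. n11.pre = "y"  [if S.val then B₂.wid else "y"]
43. n11.wid = "nxpy"  [B₁.pre ++ B₂.wid]
44. n11.key = 25  [B₁.key + S.tag + 31]
45. n10.val = true  [A.idx == true]
46. n1.val = true  [A₁.val == true]
47. n20.idx = false  [terminal]
48. n0.tag = 15  [len(S.lab) + 13]
49. n0.val = true  [c.idx or A.val]

10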